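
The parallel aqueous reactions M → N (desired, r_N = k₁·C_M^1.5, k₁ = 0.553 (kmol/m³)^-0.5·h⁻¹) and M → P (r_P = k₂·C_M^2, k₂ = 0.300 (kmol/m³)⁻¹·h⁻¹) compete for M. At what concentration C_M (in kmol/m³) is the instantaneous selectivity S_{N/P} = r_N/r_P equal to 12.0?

0.0236 kmol/m³

S_{N/P} = (k₁/k₂)·C_M^-0.5 ⇒ C_M = (S·k₂/k₁)^(-2).
= (12.0×0.300/0.553)^(-2) = (6.510)^(-2) = 0.0236 kmol/m³.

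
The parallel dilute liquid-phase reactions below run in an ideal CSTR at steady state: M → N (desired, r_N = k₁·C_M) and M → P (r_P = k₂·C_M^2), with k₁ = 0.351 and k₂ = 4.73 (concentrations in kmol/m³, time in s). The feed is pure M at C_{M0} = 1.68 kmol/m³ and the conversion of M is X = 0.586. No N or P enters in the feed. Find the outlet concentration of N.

Exit C_M = C_{M0}(1−X) = 1.68×0.414 = 0.6955 kmol/m³.
In a CSTR the entire volume is at exit conditions, so r_N = 0.351×0.6955 = 0.2441 and r_P = 4.73×0.6955^2 = 2.288.
Fraction of consumed M going to N: r_N/(r_N+r_P) = 0.09641.
C_N = 0.09641·C_{M0}·X = 0.09641×1.68×0.586 = 0.0949 kmol/m³.

0.0949 kmol/m³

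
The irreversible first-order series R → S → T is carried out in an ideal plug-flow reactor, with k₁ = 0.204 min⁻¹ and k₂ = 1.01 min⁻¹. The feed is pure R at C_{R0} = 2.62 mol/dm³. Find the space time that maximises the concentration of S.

For first-order series the maximum of C_S occurs at τ_opt = ln(k₂/k₁)/(k₂−k₁).
= ln(1.01/0.204)/(1.01−0.204) = ln(4.951)/0.8060 = 1.600/0.8060 = 1.98 min.

1.98 min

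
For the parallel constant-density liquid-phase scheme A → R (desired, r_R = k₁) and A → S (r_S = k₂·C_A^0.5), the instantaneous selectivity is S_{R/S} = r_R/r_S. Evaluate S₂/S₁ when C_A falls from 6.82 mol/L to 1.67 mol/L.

S_{R/S} = (k₁/k₂)·C_A^-0.5, so S₂/S₁ = (C_{A,2}/C_{A,1})^-0.5.
= (1.67/6.82)^(-0.5) = (0.2449)^(-0.5) = 2.02.
Selectivity toward R rises as C_A falls — low-concentration operation is favoured.

2.02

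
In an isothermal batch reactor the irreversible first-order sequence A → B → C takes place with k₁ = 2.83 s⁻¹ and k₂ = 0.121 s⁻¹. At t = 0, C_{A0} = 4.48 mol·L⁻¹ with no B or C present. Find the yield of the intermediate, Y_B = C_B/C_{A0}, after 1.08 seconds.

The intermediate concentration in a first-order A→B→C sequence is C_B = k₁C_{A0}(e^(−k₁t) − e^(−k₂t))/(k₂−k₁).
e^(−k₁t) = e^(−2.83×1.08) = e^(−3.056) = 0.04706; e^(−k₂t) = e^(−0.1307) = 0.8775.
C_B = 2.83×4.48/(0.121−2.83) × (0.04706−0.8775) = (-4.680)×(-0.8304) = 3.887 mol·L⁻¹.
Y_B = C_B/C_{A0} = 3.887/4.48 = 0.868.

0.868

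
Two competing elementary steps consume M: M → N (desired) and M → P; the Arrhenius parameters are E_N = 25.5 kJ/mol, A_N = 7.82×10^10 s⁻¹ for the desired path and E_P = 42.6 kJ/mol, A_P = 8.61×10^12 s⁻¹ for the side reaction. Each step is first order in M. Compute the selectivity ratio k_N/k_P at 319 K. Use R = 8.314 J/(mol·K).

Since both paths have the same order in M, the concentration cancels and S_{N/P} = k_N/k_P = (A_N/A_P)·exp[(E_P−E_N)/(RT)].
(E_P−E_N)/(RT) = (42.6−25.5)×10³/(8.314×319) = 17100/2652 = 6.448.
k_N/k_P = (7.82×10^10/8.61×10^12)·exp(6.448) = 0.009082 × 631.2 = 5.73.

5.73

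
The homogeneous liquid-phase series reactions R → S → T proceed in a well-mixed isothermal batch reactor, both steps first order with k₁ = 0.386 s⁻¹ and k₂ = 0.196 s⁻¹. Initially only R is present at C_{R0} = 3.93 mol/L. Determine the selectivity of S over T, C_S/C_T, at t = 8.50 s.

The intermediate concentration in a first-order A→B→C sequence is C_S = k₁C_{R0}(e^(−k₁t) − e^(−k₂t))/(k₂−k₁).
e^(−k₁t) = e^(−0.386×8.50) = e^(−3.281) = 0.03759; e^(−k₂t) = e^(−1.666) = 0.1890.
C_S = 0.386×3.93/(0.196−0.386) × (0.03759−0.1890) = (-7.984)×(-0.1514) = 1.209 mol/L.
C_R = C_{R0}e^(−k₁t) = 0.1477 mol/L, so C_T = C_{R0}−C_R−C_S = 2.573 mol/L; C_S/C_T = 0.470.

0.470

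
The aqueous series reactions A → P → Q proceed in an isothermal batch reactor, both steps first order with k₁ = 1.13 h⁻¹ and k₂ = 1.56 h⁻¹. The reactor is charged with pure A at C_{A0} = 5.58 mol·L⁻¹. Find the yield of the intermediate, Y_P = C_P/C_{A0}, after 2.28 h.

The intermediate concentration in a first-order A→B→C sequence is C_P = k₁C_{A0}(e^(−k₁t) − e^(−k₂t))/(k₂−k₁).
e^(−k₁t) = e^(−1.13×2.28) = e^(−2.576) = 0.07605; e^(−k₂t) = e^(−3.557) = 0.02853.
C_P = 1.13×5.58/(1.56−1.13) × (0.07605−0.02853) = 14.66×0.04752 = 0.6968 mol·L⁻¹.
Y_P = C_P/C_{A0} = 0.6968/5.58 = 0.125.

0.125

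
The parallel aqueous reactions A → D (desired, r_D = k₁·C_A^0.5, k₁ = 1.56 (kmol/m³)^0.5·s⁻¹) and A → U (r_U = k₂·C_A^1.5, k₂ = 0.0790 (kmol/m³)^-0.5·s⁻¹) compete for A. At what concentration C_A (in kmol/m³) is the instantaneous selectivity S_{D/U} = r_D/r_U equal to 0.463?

S_{D/U} = (k₁/k₂)·C_A⁻¹ ⇒ C_A = (S·k₂/k₁)^(-1).
= (0.463×0.0790/1.56)^(-1) = (0.02345)^(-1) = 42.6 kmol/m³.

42.6 kmol/m³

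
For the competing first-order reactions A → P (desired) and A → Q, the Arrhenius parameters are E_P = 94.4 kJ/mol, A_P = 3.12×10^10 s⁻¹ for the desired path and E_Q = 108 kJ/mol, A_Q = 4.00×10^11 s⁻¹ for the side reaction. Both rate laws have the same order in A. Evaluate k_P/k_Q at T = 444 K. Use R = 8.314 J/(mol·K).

3.11

Since both paths have the same order in A, the concentration cancels and S_{P/Q} = k_P/k_Q = (A_P/A_Q)·exp[(E_Q−E_P)/(RT)].
(E_Q−E_P)/(RT) = (108−94.4)×10³/(8.314×444) = 13600/3691 = 3.684.
k_P/k_Q = (3.12×10^10/4.00×10^11)·exp(3.684) = 0.07800 × 39.81 = 3.11.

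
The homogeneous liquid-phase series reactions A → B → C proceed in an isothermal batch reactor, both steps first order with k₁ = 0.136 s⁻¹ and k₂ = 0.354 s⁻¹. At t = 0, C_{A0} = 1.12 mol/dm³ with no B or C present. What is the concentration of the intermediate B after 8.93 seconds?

The intermediate concentration in a first-order A→B→C sequence is C_B = k₁C_{A0}(e^(−k₁t) − e^(−k₂t))/(k₂−k₁).
e^(−k₁t) = e^(−0.136×8.93) = e^(−1.214) = 0.2969; e^(−k₂t) = e^(−3.161) = 0.04237.
C_B = 0.136×1.12/(0.354−0.136) × (0.2969−0.04237) = 0.6987×0.2545 = 0.1778 mol/dm³.

0.178 mol/dm³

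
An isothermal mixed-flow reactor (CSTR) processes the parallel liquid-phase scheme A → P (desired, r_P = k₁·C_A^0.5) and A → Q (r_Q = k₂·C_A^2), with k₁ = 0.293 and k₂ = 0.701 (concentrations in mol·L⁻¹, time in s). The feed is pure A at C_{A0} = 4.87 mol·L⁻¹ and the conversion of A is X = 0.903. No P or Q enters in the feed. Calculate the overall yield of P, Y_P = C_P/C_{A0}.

Exit C_A = C_{A0}(1−X) = 4.87×0.0970 = 0.4724 mol·L⁻¹.
In a CSTR the entire volume is at exit conditions, so r_P = 0.293×0.4724^0.5 = 0.2014 and r_Q = 0.701×0.4724^2 = 0.1564.
Fraction of consumed A going to P: r_P/(r_P+r_Q) = 0.5628.
C_P = 0.5628·C_{A0}·X = 0.5628×4.87×0.903 = 2.48 mol·L⁻¹; Y_P = C_P/C_{A0} = 0.508.

0.508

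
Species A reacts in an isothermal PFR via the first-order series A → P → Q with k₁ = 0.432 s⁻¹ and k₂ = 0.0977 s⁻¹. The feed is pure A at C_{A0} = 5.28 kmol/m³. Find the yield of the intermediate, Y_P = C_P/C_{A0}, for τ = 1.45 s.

0.431

The intermediate concentration in a first-order A→B→C sequence is C_P = k₁C_{A0}(e^(−k₁τ) − e^(−k₂τ))/(k₂−k₁).
e^(−k₁τ) = e^(−0.432×1.45) = e^(−0.6264) = 0.5345; e^(−k₂τ) = e^(−0.1417) = 0.8679.
C_P = 0.432×5.28/(0.0977−0.432) × (0.5345−0.8679) = (-6.823)×(-0.3334) = 2.275 kmol/m³.
Y_P = C_P/C_{A0} = 2.275/5.28 = 0.431.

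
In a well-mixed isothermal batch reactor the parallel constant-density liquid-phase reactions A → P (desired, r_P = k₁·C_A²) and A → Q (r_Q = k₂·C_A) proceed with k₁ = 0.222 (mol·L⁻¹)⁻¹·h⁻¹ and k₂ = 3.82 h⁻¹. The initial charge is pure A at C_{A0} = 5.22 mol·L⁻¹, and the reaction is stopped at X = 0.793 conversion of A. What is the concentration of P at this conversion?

C_A = C_{A0}(1−X) = 1.081 mol·L⁻¹.
Along a PFR/batch, dC_Q/dC_A = −r_Q/(r_P+r_Q) = −k₂/(k₂+k₁·C_A).
Integrating from C_{A0} to C_A: C_Q = (3.82/0.222)·ln[(3.82+0.222·5.22)/(3.82+0.222·1.08)] = 17.21·ln(4.979/4.060) = 3.511 mol·L⁻¹.
Then C_P = (C_{A0}−C_A) − C_Q = 4.139 − 3.511 = 0.6284 mol·L⁻¹.

0.628 mol·L⁻¹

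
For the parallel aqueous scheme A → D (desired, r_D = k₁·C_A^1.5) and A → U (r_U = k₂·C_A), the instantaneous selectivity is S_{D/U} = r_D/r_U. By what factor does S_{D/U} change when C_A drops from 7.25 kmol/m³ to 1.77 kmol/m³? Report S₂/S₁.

S_{D/U} = (k₁/k₂)·C_A^0.5, so S₂/S₁ = (C_{A,2}/C_{A,1})^0.5.
= (1.77/7.25)^0.5 = (0.2441)^0.5 = 0.494.
Selectivity toward D falls as C_A falls — high-concentration operation is favoured.

0.494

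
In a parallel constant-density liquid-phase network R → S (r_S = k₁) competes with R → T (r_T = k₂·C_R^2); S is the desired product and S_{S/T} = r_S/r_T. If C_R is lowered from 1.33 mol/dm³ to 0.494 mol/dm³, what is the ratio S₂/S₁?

S_{S/T} = (k₁/k₂)·C_R^-2, so S₂/S₁ = (C_{R,2}/C_{R,1})^-2.
= (0.494/1.33)^(-2) = (0.3714)^(-2) = 7.25.
Selectivity toward S rises as C_R falls — low-concentration operation is favoured.

7.25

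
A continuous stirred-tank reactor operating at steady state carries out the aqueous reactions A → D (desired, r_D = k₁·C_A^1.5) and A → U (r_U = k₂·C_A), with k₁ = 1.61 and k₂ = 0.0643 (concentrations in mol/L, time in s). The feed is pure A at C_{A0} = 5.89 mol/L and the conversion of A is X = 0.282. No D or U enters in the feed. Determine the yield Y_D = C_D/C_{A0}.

Exit C_A = C_{A0}(1−X) = 5.89×0.718 = 4.229 mol/L.
In a CSTR the entire volume is at exit conditions, so r_D = 1.61×4.229^1.5 = 14.00 and r_U = 0.0643×4.229 = 0.2719.
Fraction of consumed A going to D: r_D/(r_D+r_U) = 0.9809.
C_D = 0.9809·C_{A0}·X = 0.9809×5.89×0.282 = 1.63 mol/L; Y_D = C_D/C_{A0} = 0.277.

0.277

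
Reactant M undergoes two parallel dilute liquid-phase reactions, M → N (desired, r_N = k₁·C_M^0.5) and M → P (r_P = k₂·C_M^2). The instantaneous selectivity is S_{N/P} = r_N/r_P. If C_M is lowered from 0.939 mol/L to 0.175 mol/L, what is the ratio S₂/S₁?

S_{N/P} = (k₁/k₂)·C_M^-1.5, so S₂/S₁ = (C_{M,2}/C_{M,1})^-1.5.
= (0.175/0.939)^(-1.5) = (0.1864)^(-1.5) = 12.4.

12.4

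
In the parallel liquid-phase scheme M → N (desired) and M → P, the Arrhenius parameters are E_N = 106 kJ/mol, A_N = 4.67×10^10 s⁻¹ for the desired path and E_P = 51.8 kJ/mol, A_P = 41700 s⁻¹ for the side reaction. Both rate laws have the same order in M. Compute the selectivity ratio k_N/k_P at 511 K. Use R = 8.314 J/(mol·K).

3.23

Since both paths have the same order in M, the concentration cancels and S_{N/P} = k_N/k_P = (A_N/A_P)·exp[(E_P−E_N)/(RT)].
(E_P−E_N)/(RT) = (51.8−106)×10³/(8.314×511) = -54200/4248 = -12.76.
k_N/k_P = (4.67×10^10/41700)·exp(-12.76) = 1.120×10^6 × 2.880×10^-6 = 3.23.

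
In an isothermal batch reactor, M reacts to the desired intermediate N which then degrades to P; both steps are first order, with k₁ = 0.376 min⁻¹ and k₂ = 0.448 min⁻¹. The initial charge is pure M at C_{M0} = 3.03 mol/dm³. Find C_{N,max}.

For a first-order series the maximum intermediate yield is C_{N,max}/C_{M0} = (k₁/k₂)^[k₂/(k₂−k₁)].
= (0.376/0.448)^(0.448/(0.448−0.376)) = (0.8393)^(6.222) = 0.3362.
C_{N,max} = 0.3362×3.03 = 1.02 mol/dm³.

1.02 mol/dm³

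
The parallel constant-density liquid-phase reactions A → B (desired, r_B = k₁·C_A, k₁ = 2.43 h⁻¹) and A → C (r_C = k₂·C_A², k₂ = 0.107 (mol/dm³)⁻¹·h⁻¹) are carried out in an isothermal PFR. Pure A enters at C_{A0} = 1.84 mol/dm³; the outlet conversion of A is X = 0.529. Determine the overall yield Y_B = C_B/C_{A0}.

0.499

C_A = C_{A0}(1−X) = 0.8666 mol/dm³.
Along a PFR/batch, dC_B/dC_A = −r_B/(r_B+r_C) = −k₁/(k₁+k₂·C_A).
Integrating from C_{A0} to C_A: C_B = (2.43/0.107)·ln[(2.43+0.107·1.84)/(2.43+0.107·0.867)] = 22.71·ln(2.627/2.523) = 0.9187 mol/dm³.
Y_B = C_B/C_{A0} = 0.9187/1.84 = 0.499.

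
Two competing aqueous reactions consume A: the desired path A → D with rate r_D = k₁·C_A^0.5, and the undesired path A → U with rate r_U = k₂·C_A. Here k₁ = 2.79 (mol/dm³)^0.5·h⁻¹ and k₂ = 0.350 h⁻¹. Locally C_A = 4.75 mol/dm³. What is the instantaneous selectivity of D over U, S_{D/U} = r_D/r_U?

S_{D/U} = r_D/r_U = (k₁·C_A^0.5)/(k₂·C_A) = (k₁/k₂)·C_A^-0.5.
= (2.79×4.750^0.5) / (0.350×4.750) = 6.081/1.662 = 3.66.
The undesired path is higher order in A, so low C_A (CSTR or dilute feed) favours D.

3.66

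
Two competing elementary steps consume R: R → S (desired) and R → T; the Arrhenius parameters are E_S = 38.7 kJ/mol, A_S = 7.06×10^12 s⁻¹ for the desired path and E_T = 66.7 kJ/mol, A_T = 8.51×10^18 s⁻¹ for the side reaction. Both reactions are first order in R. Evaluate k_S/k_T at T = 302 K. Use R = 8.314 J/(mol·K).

Since both paths have the same order in R, the concentration cancels and S_{S/T} = k_S/k_T = (A_S/A_T)·exp[(E_T−E_S)/(RT)].
(E_T−E_S)/(RT) = (66.7−38.7)×10³/(8.314×302) = 28000/2511 = 11.15.
k_S/k_T = (7.06×10^12/8.51×10^18)·exp(11.15) = 8.296×10^-7 × 69682 = 0.0578.

0.0578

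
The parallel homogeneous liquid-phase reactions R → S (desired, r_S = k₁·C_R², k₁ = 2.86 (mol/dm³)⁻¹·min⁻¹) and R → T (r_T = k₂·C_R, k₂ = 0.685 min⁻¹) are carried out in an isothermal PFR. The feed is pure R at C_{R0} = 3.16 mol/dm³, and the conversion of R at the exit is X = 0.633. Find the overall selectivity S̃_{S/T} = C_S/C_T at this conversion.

8.41

C_R = C_{R0}(1−X) = 1.160 mol/dm³.
Along a PFR/batch, dC_T/dC_R = −r_T/(r_S+r_T) = −k₂/(k₂+k₁·C_R).
Integrating from C_{R0} to C_R: C_T = (0.685/2.86)·ln[(0.685+2.86·3.16)/(0.685+2.86·1.16)] = 0.2395·ln(9.723/4.002) = 0.2126 mol/dm³.
Then C_S = (C_{R0}−C_R) − C_T = 2.000 − 0.2126 = 1.788 mol/dm³.
S̃_{S/T} = C_S/C_T = 1.788/0.2126 = 8.41.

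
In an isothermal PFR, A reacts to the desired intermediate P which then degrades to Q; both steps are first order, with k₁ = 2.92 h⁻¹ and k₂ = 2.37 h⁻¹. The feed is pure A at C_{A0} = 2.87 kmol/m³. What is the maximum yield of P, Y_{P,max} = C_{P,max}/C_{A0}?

For a first-order series the maximum intermediate yield is C_{P,max}/C_{A0} = (k₁/k₂)^[k₂/(k₂−k₁)].
= (2.92/2.37)^(2.37/(2.37−2.92)) = (1.232)^(-4.309) = 0.4069.

0.407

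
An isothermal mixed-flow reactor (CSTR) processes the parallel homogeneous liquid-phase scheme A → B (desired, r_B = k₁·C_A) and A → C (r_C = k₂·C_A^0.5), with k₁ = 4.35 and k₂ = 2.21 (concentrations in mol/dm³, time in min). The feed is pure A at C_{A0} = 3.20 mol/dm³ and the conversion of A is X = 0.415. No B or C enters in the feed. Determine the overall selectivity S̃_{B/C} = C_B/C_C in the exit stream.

Exit C_A = C_{A0}(1−X) = 3.20×0.585 = 1.872 mol/dm³.
A CSTR operates uniformly at the exit composition, giving r_B = 8.143 and r_C = 3.024 (each k·C_A^n at C_A = 1.872).
Overall selectivity = C_B/C_C = r_Bτ/(r_Cτ) = r_B/r_C = 2.69.

2.69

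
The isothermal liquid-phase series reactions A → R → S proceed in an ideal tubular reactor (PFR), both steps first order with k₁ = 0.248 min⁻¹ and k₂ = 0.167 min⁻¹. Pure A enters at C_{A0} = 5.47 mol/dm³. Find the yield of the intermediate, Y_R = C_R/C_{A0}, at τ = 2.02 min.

0.330

For first-order series with pure A initially, C_R(τ) = k₁C_{A0}/(k₂−k₁)·(e^(−k₁τ) − e^(−k₂τ)).
e^(−k₁τ) = e^(−0.248×2.02) = e^(−0.5010) = 0.6059; e^(−k₂τ) = e^(−0.3373) = 0.7137.
C_R = 0.248×5.47/(0.167−0.248) × (0.6059−0.7137) = (-16.75)×(-0.1077) = 1.804 mol/dm³.
Y_R = C_R/C_{A0} = 1.804/5.47 = 0.330.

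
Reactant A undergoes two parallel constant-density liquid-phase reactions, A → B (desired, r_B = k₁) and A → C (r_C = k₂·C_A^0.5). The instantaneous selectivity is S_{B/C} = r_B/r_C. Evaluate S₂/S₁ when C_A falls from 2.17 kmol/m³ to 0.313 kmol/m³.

S_{B/C} = (k₁/k₂)·C_A^-0.5, so S₂/S₁ = (C_{A,2}/C_{A,1})^-0.5.
= (0.313/2.17)^(-0.5) = (0.1442)^(-0.5) = 2.63.

2.63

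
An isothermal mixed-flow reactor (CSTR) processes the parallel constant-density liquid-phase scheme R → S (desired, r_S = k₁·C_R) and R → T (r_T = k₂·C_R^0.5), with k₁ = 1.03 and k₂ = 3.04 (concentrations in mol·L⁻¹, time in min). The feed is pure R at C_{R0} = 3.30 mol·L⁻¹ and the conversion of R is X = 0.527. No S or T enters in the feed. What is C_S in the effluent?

0.517 mol·L⁻¹

Exit C_R = C_{R0}(1−X) = 3.30×0.473 = 1.561 mol·L⁻¹.
A CSTR operates uniformly at the exit composition, giving r_S = 1.608 and r_T = 3.798 (each k·C_R^n at C_R = 1.561).
Fraction of consumed R going to S: r_S/(r_S+r_T) = 0.2974.
C_S = 0.2974·C_{R0}·X = 0.2974×3.30×0.527 = 0.517 mol·L⁻¹.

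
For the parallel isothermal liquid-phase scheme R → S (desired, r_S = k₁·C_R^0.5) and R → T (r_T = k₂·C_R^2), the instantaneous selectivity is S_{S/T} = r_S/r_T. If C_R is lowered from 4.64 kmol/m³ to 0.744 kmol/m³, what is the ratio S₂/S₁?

15.6

S_{S/T} = (k₁/k₂)·C_R^-1.5, so S₂/S₁ = (C_{R,2}/C_{R,1})^-1.5.
= (0.744/4.64)^(-1.5) = (0.1603)^(-1.5) = 15.6.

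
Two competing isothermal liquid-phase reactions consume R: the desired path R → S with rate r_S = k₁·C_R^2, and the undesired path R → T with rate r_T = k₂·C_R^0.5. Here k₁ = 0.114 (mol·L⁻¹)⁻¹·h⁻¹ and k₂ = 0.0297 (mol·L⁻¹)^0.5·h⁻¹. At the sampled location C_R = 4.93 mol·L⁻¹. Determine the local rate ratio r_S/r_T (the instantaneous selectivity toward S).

S_{S/T} = r_S/r_T = (k₁·C_R^2)/(k₂·C_R^0.5) = (k₁/k₂)·C_R^1.5.
= (0.114×4.930^2) / (0.0297×4.930^0.5) = 2.771/0.06594 = 42.0.

42.0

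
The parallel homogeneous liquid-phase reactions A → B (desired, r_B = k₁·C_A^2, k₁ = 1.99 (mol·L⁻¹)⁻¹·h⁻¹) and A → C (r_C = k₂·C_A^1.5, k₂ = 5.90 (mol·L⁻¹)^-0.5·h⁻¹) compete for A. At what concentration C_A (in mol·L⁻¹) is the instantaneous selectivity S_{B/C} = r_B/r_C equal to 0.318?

0.889 mol·L⁻¹

S_{B/C} = (k₁/k₂)·C_A^0.5 ⇒ C_A = (S·k₂/k₁)^(2).
= (0.318×5.90/1.99)^(2) = (0.9428)^(2) = 0.889 mol·L⁻¹.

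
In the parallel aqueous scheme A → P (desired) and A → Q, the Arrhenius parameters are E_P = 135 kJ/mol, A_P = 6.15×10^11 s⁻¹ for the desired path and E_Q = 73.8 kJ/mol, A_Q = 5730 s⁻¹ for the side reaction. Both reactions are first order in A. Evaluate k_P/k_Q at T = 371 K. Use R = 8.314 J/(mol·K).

0.259

k_P/k_Q = (A_P/A_Q)·exp[−(E_P−E_Q)/(RT)] = (A_P/A_Q)·exp[(E_Q−E_P)/(RT)].
(E_Q−E_P)/(RT) = (73.8−135)×10³/(8.314×371) = -61200/3084 = -19.84.
k_P/k_Q = (6.15×10^11/5730)·exp(-19.84) = 1.073×10^8 × 2.416×10^-9 = 0.259.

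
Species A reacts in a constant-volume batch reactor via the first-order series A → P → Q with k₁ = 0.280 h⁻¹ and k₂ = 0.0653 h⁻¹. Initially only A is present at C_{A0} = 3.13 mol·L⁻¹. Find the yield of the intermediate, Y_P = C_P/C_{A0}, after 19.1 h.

0.368

Solving the coupled first-order balances gives C_P(t) = [k₁/(k₂−k₁)]·C_{A0}·(e^(−k₁t) − e^(−k₂t)).
e^(−k₁t) = e^(−0.280×19.1) = e^(−5.348) = 0.004758; e^(−k₂t) = e^(−1.247) = 0.2873.
C_P = 0.280×3.13/(0.0653−0.280) × (0.004758−0.2873) = (-4.082)×(-0.2825) = 1.153 mol·L⁻¹.
Y_P = C_P/C_{A0} = 1.153/3.13 = 0.368.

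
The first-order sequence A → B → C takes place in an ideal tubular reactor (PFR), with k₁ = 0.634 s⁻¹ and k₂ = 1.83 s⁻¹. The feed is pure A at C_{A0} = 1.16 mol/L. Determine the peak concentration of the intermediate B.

At the optimum, C_{B,max}/C_{A0} = (k₁/k₂)^[k₂/(k₂−k₁)].
= (0.634/1.83)^(1.83/(1.83−0.634)) = (0.3464)^(1.530) = 0.1975.
C_{B,max} = 0.1975×1.16 = 0.229 mol/L.

0.229 mol/L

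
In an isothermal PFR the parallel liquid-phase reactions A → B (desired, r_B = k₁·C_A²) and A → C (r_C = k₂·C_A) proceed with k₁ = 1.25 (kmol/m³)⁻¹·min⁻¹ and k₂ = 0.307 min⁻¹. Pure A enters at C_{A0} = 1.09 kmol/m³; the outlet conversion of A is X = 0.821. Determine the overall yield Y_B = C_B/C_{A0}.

0.571

C_A = C_{A0}(1−X) = 0.1951 kmol/m³.
Along a PFR/batch, dC_C/dC_A = −r_C/(r_B+r_C) = −k₂/(k₂+k₁·C_A).
Integrating from C_{A0} to C_A: C_C = (0.307/1.25)·ln[(0.307+1.25·1.09)/(0.307+1.25·0.195)] = 0.2456·ln(1.669/0.5509) = 0.2723 kmol/m³.
Then C_B = (C_{A0}−C_A) − C_C = 0.8949 − 0.2723 = 0.6226 kmol/m³.
Y_B = C_B/C_{A0} = 0.6226/1.09 = 0.571.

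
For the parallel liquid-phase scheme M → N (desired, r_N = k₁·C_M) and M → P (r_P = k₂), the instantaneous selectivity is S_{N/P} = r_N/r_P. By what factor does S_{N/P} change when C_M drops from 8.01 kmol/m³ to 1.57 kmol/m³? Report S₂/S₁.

0.196

S_{N/P} = (k₁/k₂)·C_M, so S₂/S₁ = (C_{M,2}/C_{M,1}).
= 1.57/8.01 = 0.196.
Selectivity toward N falls as C_M falls — high-concentration operation is favoured.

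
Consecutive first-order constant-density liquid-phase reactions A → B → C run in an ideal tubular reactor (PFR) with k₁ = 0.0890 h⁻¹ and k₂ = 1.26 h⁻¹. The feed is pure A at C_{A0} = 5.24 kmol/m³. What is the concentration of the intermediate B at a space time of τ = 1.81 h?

Solving the coupled first-order balances gives C_B(τ) = [k₁/(k₂−k₁)]·C_{A0}·(e^(−k₁τ) − e^(−k₂τ)).
e^(−k₁τ) = e^(−0.0890×1.81) = e^(−0.1611) = 0.8512; e^(−k₂τ) = e^(−2.281) = 0.1022.
C_B = 0.0890×5.24/(1.26−0.0890) × (0.8512−0.1022) = 0.3983×0.7490 = 0.2983 kmol/m³.

0.298 kmol/m³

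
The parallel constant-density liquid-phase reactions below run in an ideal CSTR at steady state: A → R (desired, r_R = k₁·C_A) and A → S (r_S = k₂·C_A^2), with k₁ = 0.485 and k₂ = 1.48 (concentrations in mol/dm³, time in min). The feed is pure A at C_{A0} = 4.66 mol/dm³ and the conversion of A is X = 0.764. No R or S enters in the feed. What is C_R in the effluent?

Exit C_A = C_{A0}(1−X) = 4.66×0.236 = 1.100 mol/dm³.
A CSTR operates uniformly at the exit composition, giving r_R = 0.5334 and r_S = 1.790 (each k·C_A^n at C_A = 1.100).
Fraction of consumed A going to R: r_R/(r_R+r_S) = 0.2296.
C_R = 0.2296·C_{A0}·X = 0.2296×4.66×0.764 = 0.817 mol/dm³.

0.817 mol/dm³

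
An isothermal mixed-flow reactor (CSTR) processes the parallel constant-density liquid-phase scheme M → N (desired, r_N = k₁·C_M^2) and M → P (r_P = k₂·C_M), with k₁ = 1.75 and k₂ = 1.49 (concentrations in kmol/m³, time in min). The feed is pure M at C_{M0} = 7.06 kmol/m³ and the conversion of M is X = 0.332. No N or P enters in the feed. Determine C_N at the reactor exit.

1.99 kmol/m³

Exit C_M = C_{M0}(1−X) = 7.06×0.668 = 4.716 kmol/m³.
A CSTR operates uniformly at the exit composition, giving r_N = 38.92 and r_P = 7.027 (each k·C_M^n at C_M = 4.716).
Fraction of consumed M going to N: r_N/(r_N+r_P) = 0.8471.
C_N = 0.8471·C_{M0}·X = 0.8471×7.06×0.332 = 1.99 kmol/m³.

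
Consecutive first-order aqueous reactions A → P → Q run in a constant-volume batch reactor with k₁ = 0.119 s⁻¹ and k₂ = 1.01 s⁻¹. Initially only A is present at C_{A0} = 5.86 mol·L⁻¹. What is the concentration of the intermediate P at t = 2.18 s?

0.517 mol·L⁻¹

Solving the coupled first-order balances gives C_P(t) = [k₁/(k₂−k₁)]·C_{A0}·(e^(−k₁t) − e^(−k₂t)).
e^(−k₁t) = e^(−0.119×2.18) = e^(−0.2594) = 0.7715; e^(−k₂t) = e^(−2.202) = 0.1106.
C_P = 0.119×5.86/(1.01−0.119) × (0.7715−0.1106) = 0.7826×0.6609 = 0.5172 mol·L⁻¹.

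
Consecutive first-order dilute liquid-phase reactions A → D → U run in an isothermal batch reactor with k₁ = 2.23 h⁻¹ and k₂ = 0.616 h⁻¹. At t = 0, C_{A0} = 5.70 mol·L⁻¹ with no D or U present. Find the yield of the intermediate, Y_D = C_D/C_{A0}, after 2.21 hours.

0.344

The intermediate concentration in a first-order A→B→C sequence is C_D = k₁C_{A0}(e^(−k₁t) − e^(−k₂t))/(k₂−k₁).
e^(−k₁t) = e^(−2.23×2.21) = e^(−4.928) = 0.007239; e^(−k₂t) = e^(−1.361) = 0.2563.
C_D = 2.23×5.70/(0.616−2.23) × (0.007239−0.2563) = (-7.875)×(-0.2491) = 1.962 mol·L⁻¹.
Y_D = C_D/C_{A0} = 1.962/5.70 = 0.344.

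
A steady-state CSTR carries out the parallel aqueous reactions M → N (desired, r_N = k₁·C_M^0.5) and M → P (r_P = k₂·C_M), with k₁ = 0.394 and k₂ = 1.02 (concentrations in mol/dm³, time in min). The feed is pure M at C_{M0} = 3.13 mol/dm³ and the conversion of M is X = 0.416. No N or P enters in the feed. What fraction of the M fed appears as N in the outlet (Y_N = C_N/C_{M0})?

Exit C_M = C_{M0}(1−X) = 3.13×0.584 = 1.828 mol/dm³.
Rates in a CSTR are evaluated at the outlet concentration: r_N = 0.394×1.828^0.5 = 0.5327, r_P = 1.02×1.828 = 1.864.
Fraction of consumed M going to N: r_N/(r_N+r_P) = 0.2222.
C_N = 0.2222·C_{M0}·X = 0.2222×3.13×0.416 = 0.289 mol/dm³; Y_N = C_N/C_{M0} = 0.0924.

0.0924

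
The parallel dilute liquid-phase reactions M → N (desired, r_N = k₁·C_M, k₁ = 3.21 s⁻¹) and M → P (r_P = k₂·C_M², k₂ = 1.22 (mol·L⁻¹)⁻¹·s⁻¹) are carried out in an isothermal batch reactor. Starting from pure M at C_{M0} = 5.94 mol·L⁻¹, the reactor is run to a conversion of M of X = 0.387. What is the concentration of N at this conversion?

0.822 mol·L⁻¹

C_M = C_{M0}(1−X) = 3.641 mol·L⁻¹.
Along a PFR/batch, dC_N/dC_M = −r_N/(r_N+r_P) = −k₁/(k₁+k₂·C_M).
Integrating from C_{M0} to C_M: C_N = (3.21/1.22)·ln[(3.21+1.22·5.94)/(3.21+1.22·3.64)] = 2.631·ln(10.46/7.652) = 0.8216 mol·L⁻¹.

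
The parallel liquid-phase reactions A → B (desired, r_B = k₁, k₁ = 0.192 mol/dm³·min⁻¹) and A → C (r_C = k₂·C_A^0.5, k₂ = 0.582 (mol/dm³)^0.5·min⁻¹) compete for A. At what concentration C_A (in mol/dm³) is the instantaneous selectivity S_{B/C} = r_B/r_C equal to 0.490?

0.453 mol/dm³

S_{B/C} = (k₁/k₂)·C_A^-0.5 ⇒ C_A = (S·k₂/k₁)^(-2).
= (0.490×0.582/0.192)^(-2) = (1.485)^(-2) = 0.453 mol/dm³.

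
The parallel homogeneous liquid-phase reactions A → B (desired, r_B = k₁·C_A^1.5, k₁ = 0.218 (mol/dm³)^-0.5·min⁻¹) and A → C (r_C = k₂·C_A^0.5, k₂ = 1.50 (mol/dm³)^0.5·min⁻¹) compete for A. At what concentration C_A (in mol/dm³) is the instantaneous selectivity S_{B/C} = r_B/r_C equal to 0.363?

S_{B/C} = (k₁/k₂)·C_A ⇒ C_A = S·k₂/k₁.
= 0.363×1.50/0.218 = 2.50 mol/dm³.

2.50 mol/dm³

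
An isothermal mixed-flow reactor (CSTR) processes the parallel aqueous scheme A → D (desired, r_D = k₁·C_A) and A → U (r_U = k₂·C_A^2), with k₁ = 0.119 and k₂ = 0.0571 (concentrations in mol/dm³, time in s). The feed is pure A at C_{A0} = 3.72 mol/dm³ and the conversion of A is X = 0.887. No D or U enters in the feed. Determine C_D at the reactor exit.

2.75 mol/dm³

Exit C_A = C_{A0}(1−X) = 3.72×0.113 = 0.4204 mol/dm³.
Rates in a CSTR are evaluated at the outlet concentration: r_D = 0.119×0.4204 = 0.05002, r_U = 0.0571×0.4204^2 = 0.01009.
Fraction of consumed A going to D: r_D/(r_D+r_U) = 0.8322.
C_D = 0.8322·C_{A0}·X = 0.8322×3.72×0.887 = 2.75 mol/dm³.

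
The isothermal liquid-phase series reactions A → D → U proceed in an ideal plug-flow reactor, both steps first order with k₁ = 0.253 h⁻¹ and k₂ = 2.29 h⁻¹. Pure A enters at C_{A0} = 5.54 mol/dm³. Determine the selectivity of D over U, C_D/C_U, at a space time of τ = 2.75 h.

For first-order series with pure A initially, C_D(τ) = k₁C_{A0}/(k₂−k₁)·(e^(−k₁τ) − e^(−k₂τ)).
e^(−k₁τ) = e^(−0.253×2.75) = e^(−0.6957) = 0.4987; e^(−k₂τ) = e^(−6.298) = 0.001841.
C_D = 0.253×5.54/(2.29−0.253) × (0.4987−0.001841) = 0.6881×0.4969 = 0.3419 mol/dm³.
C_A = C_{A0}e^(−k₁τ) = 2.763 mol/dm³, so C_U = C_{A0}−C_A−C_D = 2.435 mol/dm³; C_D/C_U = 0.140.

0.140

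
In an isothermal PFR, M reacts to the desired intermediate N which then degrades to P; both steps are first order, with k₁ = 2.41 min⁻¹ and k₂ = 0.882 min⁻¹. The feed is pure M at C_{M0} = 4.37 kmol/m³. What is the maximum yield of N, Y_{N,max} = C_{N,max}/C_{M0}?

Evaluating C_N at τ_opt = ln(k₂/k₁)/(k₂−k₁) gives C_{N,max}/C_{M0} = (k₁/k₂)^[k₂/(k₂−k₁)].
= (2.41/0.882)^(0.882/(0.882−2.41)) = (2.732)^(-0.5772) = 0.5598.

0.560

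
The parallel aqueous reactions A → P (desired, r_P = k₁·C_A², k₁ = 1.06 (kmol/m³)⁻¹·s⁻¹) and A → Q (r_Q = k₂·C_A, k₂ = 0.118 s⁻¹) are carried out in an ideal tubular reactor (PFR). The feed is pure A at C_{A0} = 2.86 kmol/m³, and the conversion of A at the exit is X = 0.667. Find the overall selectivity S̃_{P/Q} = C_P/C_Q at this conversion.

C_A = C_{A0}(1−X) = 0.9524 kmol/m³.
Along a PFR/batch, dC_Q/dC_A = −r_Q/(r_P+r_Q) = −k₂/(k₂+k₁·C_A).
Integrating from C_{A0} to C_A: C_Q = (0.118/1.06)·ln[(0.118+1.06·2.86)/(0.118+1.06·0.952)] = 0.1113·ln(3.150/1.128) = 0.1144 kmol/m³.
Then C_P = (C_{A0}−C_A) − C_Q = 1.908 − 0.1144 = 1.793 kmol/m³.
S̃_{P/Q} = C_P/C_Q = 1.793/0.1144 = 15.7.

15.7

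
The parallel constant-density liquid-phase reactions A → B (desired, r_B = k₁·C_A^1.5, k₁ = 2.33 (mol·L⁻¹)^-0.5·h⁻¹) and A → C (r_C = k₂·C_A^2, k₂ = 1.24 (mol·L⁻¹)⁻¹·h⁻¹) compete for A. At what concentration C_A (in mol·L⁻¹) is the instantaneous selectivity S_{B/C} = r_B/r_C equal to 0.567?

S_{B/C} = (k₁/k₂)·C_A^-0.5 ⇒ C_A = (S·k₂/k₁)^(-2).
= (0.567×1.24/2.33)^(-2) = (0.3018)^(-2) = 11.0 mol·L⁻¹.

11.0 mol·L⁻¹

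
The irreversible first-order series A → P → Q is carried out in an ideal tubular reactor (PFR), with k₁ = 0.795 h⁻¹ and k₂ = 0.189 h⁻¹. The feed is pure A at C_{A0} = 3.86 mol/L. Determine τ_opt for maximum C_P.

Setting dC_P/dτ = 0 gives τ_opt = ln(k₂/k₁)/(k₂−k₁).
= ln(0.189/0.795)/(0.189−0.795) = ln(0.2377)/-0.6060 = -1.437/-0.6060 = 2.37 h.

2.37 h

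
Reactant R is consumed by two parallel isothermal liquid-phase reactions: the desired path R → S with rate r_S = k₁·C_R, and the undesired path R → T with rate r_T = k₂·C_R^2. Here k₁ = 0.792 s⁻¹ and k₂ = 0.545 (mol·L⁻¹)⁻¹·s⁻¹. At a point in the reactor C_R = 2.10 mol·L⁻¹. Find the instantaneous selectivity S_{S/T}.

0.692

S_{S/T} = r_S/r_T = (k₁·C_R)/(k₂·C_R^2) = (k₁/k₂)·C_R⁻¹.
= (0.792×2.100) / (0.545×2.100^2) = 1.663/2.403 = 0.692.
The undesired path is higher order in R, so low C_R (CSTR or dilute feed) favours S.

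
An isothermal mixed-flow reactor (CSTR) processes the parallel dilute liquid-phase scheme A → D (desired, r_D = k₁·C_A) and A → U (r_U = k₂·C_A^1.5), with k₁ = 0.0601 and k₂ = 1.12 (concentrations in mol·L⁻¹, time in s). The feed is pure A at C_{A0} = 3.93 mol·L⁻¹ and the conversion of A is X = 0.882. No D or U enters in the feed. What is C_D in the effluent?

0.253 mol·L⁻¹

Exit C_A = C_{A0}(1−X) = 3.93×0.118 = 0.4637 mol·L⁻¹.
In a CSTR the entire volume is at exit conditions, so r_D = 0.0601×0.4637 = 0.02787 and r_U = 1.12×0.4637^1.5 = 0.3537.
Fraction of consumed A going to D: r_D/(r_D+r_U) = 0.07304.
C_D = 0.07304·C_{A0}·X = 0.07304×3.93×0.882 = 0.253 mol·L⁻¹.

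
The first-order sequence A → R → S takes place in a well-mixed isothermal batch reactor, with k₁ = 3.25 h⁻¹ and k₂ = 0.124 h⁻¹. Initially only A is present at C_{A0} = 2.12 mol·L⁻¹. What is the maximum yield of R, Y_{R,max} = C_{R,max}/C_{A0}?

0.878

Evaluating C_R at t_opt = ln(k₂/k₁)/(k₂−k₁) gives C_{R,max}/C_{A0} = (k₁/k₂)^[k₂/(k₂−k₁)].
= (3.25/0.124)^(0.124/(0.124−3.25)) = (26.21)^(-0.03967) = 0.8785.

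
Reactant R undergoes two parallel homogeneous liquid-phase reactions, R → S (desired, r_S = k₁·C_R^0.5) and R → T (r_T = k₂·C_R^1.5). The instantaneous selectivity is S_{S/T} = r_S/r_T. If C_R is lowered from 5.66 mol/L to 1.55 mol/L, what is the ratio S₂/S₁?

3.65

S_{S/T} = (k₁/k₂)·C_R⁻¹, so S₂/S₁ = (C_{R,2}/C_{R,1})⁻¹.
= 5.66/1.55 = 3.65.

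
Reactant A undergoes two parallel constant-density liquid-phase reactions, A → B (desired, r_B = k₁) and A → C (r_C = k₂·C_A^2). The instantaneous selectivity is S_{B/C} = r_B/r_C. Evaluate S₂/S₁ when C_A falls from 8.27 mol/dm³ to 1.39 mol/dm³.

S_{B/C} = (k₁/k₂)·C_A^-2, so S₂/S₁ = (C_{A,2}/C_{A,1})^-2.
= (1.39/8.27)^(-2) = (0.1681)^(-2) = 35.4.

35.4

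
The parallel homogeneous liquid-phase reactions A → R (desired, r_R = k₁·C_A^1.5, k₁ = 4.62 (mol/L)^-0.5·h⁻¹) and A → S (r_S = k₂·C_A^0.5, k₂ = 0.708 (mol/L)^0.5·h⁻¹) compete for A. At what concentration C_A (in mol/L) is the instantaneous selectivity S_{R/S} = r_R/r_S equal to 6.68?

1.02 mol/L

S_{R/S} = (k₁/k₂)·C_A ⇒ C_A = S·k₂/k₁.
= 6.68×0.708/4.62 = 1.02 mol/L.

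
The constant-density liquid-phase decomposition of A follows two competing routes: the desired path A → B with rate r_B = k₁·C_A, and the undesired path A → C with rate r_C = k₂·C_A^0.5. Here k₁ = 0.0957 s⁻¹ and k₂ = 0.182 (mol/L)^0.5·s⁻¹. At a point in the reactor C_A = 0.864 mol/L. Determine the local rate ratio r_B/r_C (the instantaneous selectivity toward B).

0.489

S_{B/C} = r_B/r_C = (k₁·C_A)/(k₂·C_A^0.5) = (k₁/k₂)·C_A^0.5.
= (0.0957×0.8640) / (0.182×0.8640^0.5) = 0.08268/0.1692 = 0.489.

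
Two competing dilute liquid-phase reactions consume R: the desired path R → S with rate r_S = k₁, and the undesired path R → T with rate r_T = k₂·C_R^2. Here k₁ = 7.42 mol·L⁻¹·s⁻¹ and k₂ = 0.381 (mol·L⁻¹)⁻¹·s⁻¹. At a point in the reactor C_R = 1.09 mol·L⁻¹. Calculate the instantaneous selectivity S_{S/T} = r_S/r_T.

16.4

S_{S/T} = r_S/r_T = (k₁)/(k₂·C_R^2) = (k₁/k₂)·C_R^-2.
= (7.42) / (0.381×1.090^2) = 7.420/0.4527 = 16.4.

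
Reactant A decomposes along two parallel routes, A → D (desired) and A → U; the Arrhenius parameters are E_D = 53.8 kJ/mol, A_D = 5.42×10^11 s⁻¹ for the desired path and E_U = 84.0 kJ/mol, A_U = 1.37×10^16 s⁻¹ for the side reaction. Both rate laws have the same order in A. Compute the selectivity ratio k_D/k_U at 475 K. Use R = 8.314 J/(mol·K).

With equal orders, S_{D/U} = k_D/k_U = (A_D/A_U)·exp[(E_U−E_D)/(RT)].
(E_U−E_D)/(RT) = (84.0−53.8)×10³/(8.314×475) = 30200/3949 = 7.647.
k_D/k_U = (5.42×10^11/1.37×10^16)·exp(7.647) = 3.956×10^-5 × 2095 = 0.0829.
Since E_D < E_U, lowering the temperature improves selectivity toward D.

0.0829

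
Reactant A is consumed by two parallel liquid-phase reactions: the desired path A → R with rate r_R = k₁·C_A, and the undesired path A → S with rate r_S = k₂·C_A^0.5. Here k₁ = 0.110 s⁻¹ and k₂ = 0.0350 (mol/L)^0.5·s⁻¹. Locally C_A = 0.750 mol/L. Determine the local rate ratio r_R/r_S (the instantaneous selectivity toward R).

S_{R/S} = r_R/r_S = (k₁·C_A)/(k₂·C_A^0.5) = (k₁/k₂)·C_A^0.5.
= (0.110×0.7500) / (0.0350×0.7500^0.5) = 0.08250/0.03031 = 2.72.

2.72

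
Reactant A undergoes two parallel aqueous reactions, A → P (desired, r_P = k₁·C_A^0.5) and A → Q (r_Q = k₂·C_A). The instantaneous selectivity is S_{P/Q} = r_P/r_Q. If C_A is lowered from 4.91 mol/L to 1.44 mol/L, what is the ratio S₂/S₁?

S_{P/Q} = (k₁/k₂)·C_A^-0.5, so S₂/S₁ = (C_{A,2}/C_{A,1})^-0.5.
= (1.44/4.91)^(-0.5) = (0.2933)^(-0.5) = 1.85.
Selectivity toward P rises as C_A falls — low-concentration operation is favoured.

1.85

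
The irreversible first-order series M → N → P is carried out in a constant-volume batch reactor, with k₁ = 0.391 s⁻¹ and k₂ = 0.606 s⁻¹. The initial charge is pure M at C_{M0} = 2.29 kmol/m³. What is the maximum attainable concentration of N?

0.666 kmol/m³

For a first-order series the maximum intermediate yield is C_{N,max}/C_{M0} = (k₁/k₂)^[k₂/(k₂−k₁)].
= (0.391/0.606)^(0.606/(0.606−0.391)) = (0.6452)^(2.819) = 0.2908.
C_{N,max} = 0.2908×2.29 = 0.666 kmol/m³.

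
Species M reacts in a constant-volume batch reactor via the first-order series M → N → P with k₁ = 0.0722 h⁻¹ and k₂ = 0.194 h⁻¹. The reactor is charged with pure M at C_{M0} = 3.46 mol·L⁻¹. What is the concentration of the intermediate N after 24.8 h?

For first-order series with pure M initially, C_N(t) = k₁C_{M0}/(k₂−k₁)·(e^(−k₁t) − e^(−k₂t)).
e^(−k₁t) = e^(−0.0722×24.8) = e^(−1.791) = 0.1669; e^(−k₂t) = e^(−4.811) = 0.008138.
C_N = 0.0722×3.46/(0.194−0.0722) × (0.1669−0.008138) = 2.051×0.1587 = 0.3256 mol·L⁻¹.

0.326 mol·L⁻¹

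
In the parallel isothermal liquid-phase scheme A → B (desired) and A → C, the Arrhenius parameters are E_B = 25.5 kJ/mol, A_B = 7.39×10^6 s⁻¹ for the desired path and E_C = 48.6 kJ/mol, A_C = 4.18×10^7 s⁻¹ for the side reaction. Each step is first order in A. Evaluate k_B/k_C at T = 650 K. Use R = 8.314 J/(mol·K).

12.7

k_B/k_C = (A_B/A_C)·exp[−(E_B−E_C)/(RT)] = (A_B/A_C)·exp[(E_C−E_B)/(RT)].
(E_C−E_B)/(RT) = (48.6−25.5)×10³/(8.314×650) = 23100/5404 = 4.275.
k_B/k_C = (7.39×10^6/4.18×10^7)·exp(4.275) = 0.1768 × 71.85 = 12.7.
Since E_B < E_C, lowering the temperature improves selectivity toward B.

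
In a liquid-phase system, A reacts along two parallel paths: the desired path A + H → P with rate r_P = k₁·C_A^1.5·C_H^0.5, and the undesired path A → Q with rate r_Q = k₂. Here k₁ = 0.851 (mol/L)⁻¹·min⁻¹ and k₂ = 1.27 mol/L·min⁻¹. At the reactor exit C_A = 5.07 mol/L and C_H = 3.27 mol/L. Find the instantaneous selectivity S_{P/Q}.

S_{P/Q} = r_P/r_Q = (k₁·C_A^1.5·C_H^0.5)/(k₂) = (k₁/k₂)·C_A^1.5·C_H^0.5.
= (0.851×5.070^1.5×3.270^0.5) / (1.27) = 17.57/1.270 = 13.8.
Since the desired path is higher order in A, keeping C_A high (PFR or concentrated feed) favours P.

13.8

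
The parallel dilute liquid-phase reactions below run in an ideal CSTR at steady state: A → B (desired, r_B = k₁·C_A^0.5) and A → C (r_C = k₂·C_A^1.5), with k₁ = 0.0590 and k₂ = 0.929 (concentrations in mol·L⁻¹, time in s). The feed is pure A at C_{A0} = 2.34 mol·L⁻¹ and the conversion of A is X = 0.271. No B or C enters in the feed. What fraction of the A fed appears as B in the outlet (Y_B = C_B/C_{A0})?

Exit C_A = C_{A0}(1−X) = 2.34×0.729 = 1.706 mol·L⁻¹.
A CSTR operates uniformly at the exit composition, giving r_B = 0.07706 and r_C = 2.070 (each k·C_A^n at C_A = 1.706).
Fraction of consumed A going to B: r_B/(r_B+r_C) = 0.03589.
C_B = 0.03589·C_{A0}·X = 0.03589×2.34×0.271 = 0.0228 mol·L⁻¹; Y_B = C_B/C_{A0} = 0.00973.

0.00973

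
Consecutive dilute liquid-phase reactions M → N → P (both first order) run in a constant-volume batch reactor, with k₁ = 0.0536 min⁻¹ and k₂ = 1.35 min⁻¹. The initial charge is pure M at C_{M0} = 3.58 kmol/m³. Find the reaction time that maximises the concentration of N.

Setting dC_N/dt = 0 gives t_opt = ln(k₂/k₁)/(k₂−k₁).
= ln(1.35/0.0536)/(1.35−0.0536) = ln(25.19)/1.296 = 3.226/1.296 = 2.49 min.

2.49 min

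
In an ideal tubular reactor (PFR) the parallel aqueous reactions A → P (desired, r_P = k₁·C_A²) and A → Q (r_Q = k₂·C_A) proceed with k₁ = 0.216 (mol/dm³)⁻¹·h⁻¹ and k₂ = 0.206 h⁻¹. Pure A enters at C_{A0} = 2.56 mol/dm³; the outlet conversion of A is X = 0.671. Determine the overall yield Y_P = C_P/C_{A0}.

0.421

C_A = C_{A0}(1−X) = 0.8422 mol/dm³.
Along a PFR/batch, dC_Q/dC_A = −r_Q/(r_P+r_Q) = −k₂/(k₂+k₁·C_A).
Integrating from C_{A0} to C_A: C_Q = (0.206/0.216)·ln[(0.206+0.216·2.56)/(0.206+0.216·0.842)] = 0.9537·ln(0.7590/0.3879) = 0.6401 mol/dm³.
Then C_P = (C_{A0}−C_A) − C_Q = 1.718 − 0.6401 = 1.078 mol/dm³.
Y_P = C_P/C_{A0} = 1.078/2.56 = 0.421.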